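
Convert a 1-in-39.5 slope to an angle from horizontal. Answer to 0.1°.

tan θ = 1/39.5 = 0.0253
θ = arctan(0.0253) = 1.45°

1.5°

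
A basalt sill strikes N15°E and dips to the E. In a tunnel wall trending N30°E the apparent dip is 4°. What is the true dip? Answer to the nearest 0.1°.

β = acute angle between strike N15°E and section N30°E = 15°.
tan(true dip) = tan 4° / sin 15° = 0.2702
δ = arctan(0.2702) = 15.12°

15.1°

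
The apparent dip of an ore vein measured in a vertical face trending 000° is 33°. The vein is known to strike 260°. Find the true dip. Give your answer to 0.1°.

33.4°

The section is 80° from the strike.
tan δ = tan α / sin β = tan 33° / sin 80° = 0.6494 / 0.9848 = 0.6594
δ = arctan(0.6594) = 33.40°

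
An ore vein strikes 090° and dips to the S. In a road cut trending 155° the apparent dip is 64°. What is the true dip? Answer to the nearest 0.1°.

66.2°

The section is 65° from the strike.
tan(true dip) = tan 64° / sin 65° = 2.2623
true dip = arctan 2.2623 = 66.15°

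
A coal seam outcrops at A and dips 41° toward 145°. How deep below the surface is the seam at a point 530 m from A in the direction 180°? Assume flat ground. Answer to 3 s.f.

The hole lies 35° from the dip direction, so the down-dip offset is 530 × cos 35° = 434.15 m.
Depth = down-dip offset × tan(dip) = 434.15 × tan 41° = 434.15 × 0.8693
Depth = 377.40 m

377 m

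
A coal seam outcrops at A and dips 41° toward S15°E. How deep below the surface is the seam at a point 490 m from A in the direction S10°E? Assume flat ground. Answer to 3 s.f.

The hole lies 5° from the dip direction, so the down-dip offset is 490 × cos 5° = 488.14 m.
Depth = down-dip offset × tan(dip) = 488.14 × tan 41° = 488.14 × 0.8693
Depth = 424.33 m

424 m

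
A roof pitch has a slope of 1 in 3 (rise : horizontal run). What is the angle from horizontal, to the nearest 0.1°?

tan θ = 1/3 = 0.3333
θ = arctan(0.3333) = 18.43°

18.4°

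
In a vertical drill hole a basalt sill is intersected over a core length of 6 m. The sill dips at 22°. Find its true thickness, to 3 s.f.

True thickness t = h · cos(dip) = 6 × cos 22°
t = 6 × 0.9272 = 5.563 m

5.56 m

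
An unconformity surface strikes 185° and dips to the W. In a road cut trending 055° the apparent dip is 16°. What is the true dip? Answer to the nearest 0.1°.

20.5°

β = acute angle between strike 185° and section 055° = 50°.
tan δ = tan α / sin β = tan 16° / sin 50° = 0.2867 / 0.7660 = 0.3743
true dip = arctan 0.3743 = 20.52°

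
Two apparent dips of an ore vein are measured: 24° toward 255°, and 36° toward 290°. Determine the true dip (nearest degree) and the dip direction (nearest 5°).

Each apparent-dip line lies in the plane. As unit vectors (x east, y north, z up), v₁ plunges 24°→255° and v₂ plunges 36°→290°.
n = v₁ × v₂ = (-0.252, 0.209, 0.424) (taken with n_z > 0).
tan δ = √(n_x²+n_y²)/n_z = 0.327/0.424, so δ = 37.7°.
The horizontal component of n points toward azimuth atan2(n_x, n_y) = 310°, the dip direction.

true dip 38°, dip direction 310°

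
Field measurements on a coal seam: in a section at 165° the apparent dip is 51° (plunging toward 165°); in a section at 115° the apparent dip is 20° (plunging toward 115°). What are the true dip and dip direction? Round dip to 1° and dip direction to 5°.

Each apparent-dip line lies in the plane. As unit vectors (x east, y north, z up), v₁ plunges 51°→165° and v₂ plunges 20°→115°.
Cross product v₁ × v₂ gives the pole to the plane: n ∝ (-0.101, -0.606, 0.453).
Dip δ = arctan(|n_h|/n_z) = arctan(0.614/0.453) = 53.6°.
The horizontal component of n points toward azimuth atan2(n_x, n_y) = 189°, the dip direction.

true dip 54°, dip direction 190°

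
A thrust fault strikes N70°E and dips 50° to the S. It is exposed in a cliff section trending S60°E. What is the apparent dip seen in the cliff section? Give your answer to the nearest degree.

Angle between strike (N70°E) and section (S60°E): β = 50°.
tan α = tan 50° × sin 50° = 1.1918 × 0.7660 = 0.9129
α = arctan(0.9129) = 42.39°

42°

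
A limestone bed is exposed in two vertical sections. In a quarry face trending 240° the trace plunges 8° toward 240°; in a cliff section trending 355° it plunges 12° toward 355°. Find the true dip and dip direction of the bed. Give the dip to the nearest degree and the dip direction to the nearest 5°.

true dip 18°, dip direction 305°

Represent each trace as a vector plunging at its apparent dip toward its trend (east-north-up frame): v₁ = (-0.858, -0.495, -0.139), v₂ = (-0.085, 0.974, -0.208).
n = v₁ × v₂ = (-0.239, 0.166, 0.878) (taken with n_z > 0).
Dip δ = arctan(|n_h|/n_z) = arctan(0.291/0.878) = 18.3°.
Dip direction = azimuth of (n_x, n_y) = atan2(-0.239, 0.166) = 305°.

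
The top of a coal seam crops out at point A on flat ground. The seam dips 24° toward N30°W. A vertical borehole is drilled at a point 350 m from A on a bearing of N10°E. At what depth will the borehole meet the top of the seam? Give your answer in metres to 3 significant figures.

119 m

The hole lies 40° from the dip direction, so the down-dip offset is 350 × cos 40° = 268.12 m.
Depth = down-dip offset × tan(dip) = 268.12 × tan 24° = 268.12 × 0.4452
Depth = 119.37 m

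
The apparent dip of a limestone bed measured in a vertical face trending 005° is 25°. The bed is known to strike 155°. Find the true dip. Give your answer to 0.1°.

The section is 30° from the strike.
tan(true dip) = tan 25° / sin 30° = 0.9326
true dip = arctan 0.9326 = 43.00°

43.0°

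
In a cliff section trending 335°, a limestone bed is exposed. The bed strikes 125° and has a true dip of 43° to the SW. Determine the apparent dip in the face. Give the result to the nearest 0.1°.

Angle between strike (125°) and section (335°): β = 30°.
tan(apparent dip) = tan 43° · sin 30° = 0.4663
apparent dip = arctan 0.4663 = 25.00°

25.0°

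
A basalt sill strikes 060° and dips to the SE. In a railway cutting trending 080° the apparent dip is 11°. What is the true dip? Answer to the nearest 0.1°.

29.6°

β = acute angle between strike 060° and section 080° = 20°.
tan δ = tan α / sin β = tan 11° / sin 20° = 0.1944 / 0.3420 = 0.5683
δ = arctan(0.5683) = 29.61°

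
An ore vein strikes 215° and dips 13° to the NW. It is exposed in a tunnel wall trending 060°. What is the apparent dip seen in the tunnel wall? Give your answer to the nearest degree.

Angle between strike (215°) and section (060°): β = 25°.
tan(apparent dip) = tan 13° · sin 25° = 0.0976
α = arctan(0.0976) = 5.57°

6°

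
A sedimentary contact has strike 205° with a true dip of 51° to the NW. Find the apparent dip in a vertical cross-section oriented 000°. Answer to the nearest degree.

The section lies 25° from the strike.
tan(apparent dip) = tan 51° · sin 25° = 0.5219
apparent dip = arctan 0.5219 = 27.56°

28°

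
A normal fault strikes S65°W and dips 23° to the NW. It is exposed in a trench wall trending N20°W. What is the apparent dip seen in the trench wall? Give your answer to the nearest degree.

The strike is S65°W and the section trends N20°W; the acute angle between them is β = 85°.
tan α = tan 23° × sin 85° = 0.4245 × 0.9962 = 0.4229
apparent dip = arctan 0.4229 = 22.92°

23°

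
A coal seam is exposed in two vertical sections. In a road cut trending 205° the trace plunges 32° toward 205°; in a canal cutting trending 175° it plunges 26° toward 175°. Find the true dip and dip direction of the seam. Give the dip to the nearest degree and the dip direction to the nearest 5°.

true dip 32°, dip direction 215°

Each apparent-dip line lies in the plane. As unit vectors (x east, y north, z up), v₁ plunges 32°→205° and v₂ plunges 26°→175°.
Cross product v₁ × v₂ gives the pole to the plane: n ∝ (-0.138, -0.199, 0.381).
tan δ = √(n_x²+n_y²)/n_z = 0.242/0.381, so δ = 32.4°.
The horizontal component of n points toward azimuth atan2(n_x, n_y) = 215°, the dip direction.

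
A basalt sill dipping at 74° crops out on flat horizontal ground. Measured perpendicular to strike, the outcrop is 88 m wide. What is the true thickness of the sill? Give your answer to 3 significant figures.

True thickness t = w · sin(dip) = 88 × sin 74°
t = 88 × 0.9613 = 84.591 m

84.6 m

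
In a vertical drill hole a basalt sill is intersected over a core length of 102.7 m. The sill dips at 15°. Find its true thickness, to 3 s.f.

True thickness t = h · cos(dip) = 102.7 × cos 15°
t = 102.7 × 0.9659 = 99.201 m

99.2 m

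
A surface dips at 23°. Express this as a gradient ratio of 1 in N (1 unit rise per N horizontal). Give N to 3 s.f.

1 in 2.36

1 : N means tan θ = 1/N, so N = 1/tan 23° = 1/0.4245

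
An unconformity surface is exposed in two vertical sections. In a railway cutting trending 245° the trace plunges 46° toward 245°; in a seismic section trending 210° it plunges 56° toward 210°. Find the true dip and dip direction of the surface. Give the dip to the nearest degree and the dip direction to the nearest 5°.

Represent each trace as a vector plunging at its apparent dip toward its trend (east-north-up frame): v₁ = (-0.630, -0.294, -0.719), v₂ = (-0.280, -0.484, -0.829).
n = v₁ × v₂ = (-0.105, -0.321, 0.223) (taken with n_z > 0).
tan δ = √(n_x²+n_y²)/n_z = 0.338/0.223, so δ = 56.6°.
Dip direction = azimuth of (n_x, n_y) = atan2(-0.105, -0.321) = 198°.

true dip 57°, dip direction 200°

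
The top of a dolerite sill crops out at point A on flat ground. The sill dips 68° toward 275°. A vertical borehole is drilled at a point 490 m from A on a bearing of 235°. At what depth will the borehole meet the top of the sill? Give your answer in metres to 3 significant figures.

The hole lies 40° from the dip direction, so the down-dip offset is 490 × cos 40° = 375.36 m.
Depth = down-dip offset × tan(dip) = 375.36 × tan 68° = 375.36 × 2.4751
Depth = 929.05 m

929 m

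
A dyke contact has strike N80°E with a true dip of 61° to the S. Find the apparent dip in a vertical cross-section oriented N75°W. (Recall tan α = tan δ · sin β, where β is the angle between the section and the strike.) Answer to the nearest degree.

The strike is N80°E and the section trends N75°W; the acute angle between them is β = 25°.
tan α = tan 61° × sin 25° = 1.8040 × 0.4226 = 0.7624
α = arctan(0.7624) = 37.32°

37°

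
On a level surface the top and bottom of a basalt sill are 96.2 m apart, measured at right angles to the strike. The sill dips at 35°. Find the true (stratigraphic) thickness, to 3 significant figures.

True thickness t = w · sin(dip) = 96.2 × sin 35°
t = 96.2 × 0.5736 = 55.178 m

55.2 m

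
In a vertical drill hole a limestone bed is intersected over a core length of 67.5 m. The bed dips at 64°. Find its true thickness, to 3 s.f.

True thickness t = h · cos(dip) = 67.5 × cos 64°
t = 67.5 × 0.4384 = 29.590 m

29.6 m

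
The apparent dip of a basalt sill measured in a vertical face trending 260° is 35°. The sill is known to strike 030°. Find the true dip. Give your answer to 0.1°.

β = acute angle between strike 030° and section 260° = 50°.
tan(true dip) = tan 35° / sin 50° = 0.9141
true dip = arctan 0.9141 = 42.43°

42.4°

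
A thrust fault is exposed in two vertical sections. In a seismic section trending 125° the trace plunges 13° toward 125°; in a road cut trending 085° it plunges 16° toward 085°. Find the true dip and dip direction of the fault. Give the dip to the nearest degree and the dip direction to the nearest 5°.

Each apparent-dip line lies in the plane. As unit vectors (x east, y north, z up), v₁ plunges 13°→125° and v₂ plunges 16°→085°.
n = v₁ × v₂ = (0.173, 0.005, 0.602) (taken with n_z > 0).
tan δ = √(n_x²+n_y²)/n_z = 0.173/0.602, so δ = 16.0°.
Dip direction = azimuth of (n_x, n_y) = atan2(0.173, 0.005) = 88°.

true dip 16°, dip direction 090°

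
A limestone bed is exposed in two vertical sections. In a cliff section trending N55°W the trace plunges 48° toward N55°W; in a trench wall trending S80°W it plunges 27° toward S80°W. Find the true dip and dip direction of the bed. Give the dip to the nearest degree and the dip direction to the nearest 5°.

true dip 50°, dip direction 325°

The two traces are lines in the plane: v₁ = (sin 305°·cos 48°, cos 305°·cos 48°, −sin 48°), v₂ = (sin 260°·cos 27°, cos 260°·cos 27°, −sin 27°).
n = v₁ × v₂ = (-0.289, 0.403, 0.422) (taken with n_z > 0).
Dip δ = arctan(|n_h|/n_z) = arctan(0.496/0.422) = 49.7°.
Dip direction = azimuth of (n_x, n_y) = atan2(-0.289, 0.403) = 324°.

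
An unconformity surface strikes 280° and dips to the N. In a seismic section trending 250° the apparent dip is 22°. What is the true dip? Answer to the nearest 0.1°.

38.9°

β = acute angle between strike 280° and section 250° = 30°.
tan δ = tan α / sin β = tan 22° / sin 30° = 0.4040 / 0.5000 = 0.8081
true dip = arctan 0.8081 = 38.94°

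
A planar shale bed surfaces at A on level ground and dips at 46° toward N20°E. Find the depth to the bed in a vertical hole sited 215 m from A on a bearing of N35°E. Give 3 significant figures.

The hole lies 15° from the dip direction, so the down-dip offset is 215 × cos 15° = 207.67 m.
Depth = down-dip offset × tan(dip) = 207.67 × tan 46° = 207.67 × 1.0355
Depth = 215.05 m

215 m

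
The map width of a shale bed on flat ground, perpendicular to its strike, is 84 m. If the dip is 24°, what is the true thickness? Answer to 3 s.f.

True thickness t = w · sin(dip) = 84 × sin 24°
t = 84 × 0.4067 = 34.166 m

34.2 m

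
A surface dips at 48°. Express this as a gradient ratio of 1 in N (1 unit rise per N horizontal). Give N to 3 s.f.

1 in 0.900

1 : N means tan θ = 1/N, so N = 1/tan 48° = 1/1.1106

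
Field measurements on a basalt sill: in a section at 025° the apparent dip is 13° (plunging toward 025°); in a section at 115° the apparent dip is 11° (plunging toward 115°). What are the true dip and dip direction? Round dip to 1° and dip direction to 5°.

true dip 17°, dip direction 065°

Each apparent-dip line lies in the plane. As unit vectors (x east, y north, z up), v₁ plunges 13°→025° and v₂ plunges 11°→115°.
n = v₁ × v₂ = (0.262, 0.122, 0.956) (taken with n_z > 0).
tan δ = √(n_x²+n_y²)/n_z = 0.289/0.956, so δ = 16.8°.
Dip direction = azimuth of (n_x, n_y) = atan2(0.262, 0.122) = 65°.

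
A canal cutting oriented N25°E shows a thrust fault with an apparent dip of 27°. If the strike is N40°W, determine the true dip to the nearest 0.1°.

The section is 65° from the strike.
tan δ = tan α / sin β = tan 27° / sin 65° = 0.5095 / 0.9063 = 0.5622
δ = arctan(0.5622) = 29.34°

29.3°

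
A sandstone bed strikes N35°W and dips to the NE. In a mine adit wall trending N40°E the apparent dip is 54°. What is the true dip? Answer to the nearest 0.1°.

54.9°

The section is 75° from the strike.
tan δ = tan α / sin β = tan 54° / sin 75° = 1.3764 / 0.9659 = 1.4249
true dip = arctan 1.4249 = 54.94°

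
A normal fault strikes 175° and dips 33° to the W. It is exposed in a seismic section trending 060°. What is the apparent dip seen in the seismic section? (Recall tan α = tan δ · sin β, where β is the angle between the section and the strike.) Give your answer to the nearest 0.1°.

30.5°

The strike is 175° and the section trends 060°; the acute angle between them is β = 65°.
tan α = tan 33° × sin 65° = 0.6494 × 0.9063 = 0.5886
α = arctan(0.5886) = 30.48°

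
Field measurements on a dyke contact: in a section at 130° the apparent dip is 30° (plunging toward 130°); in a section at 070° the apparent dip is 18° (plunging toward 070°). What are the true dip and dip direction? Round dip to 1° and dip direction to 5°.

The two traces are lines in the plane: v₁ = (sin 130°·cos 30°, cos 130°·cos 30°, −sin 30°), v₂ = (sin 70°·cos 18°, cos 70°·cos 18°, −sin 18°).
n = v₁ × v₂ = (0.335, -0.242, 0.713) (taken with n_z > 0).
Dip δ = arctan(|n_h|/n_z) = arctan(0.413/0.713) = 30.1°.
Dip direction = azimuth of (n_x, n_y) = atan2(0.335, -0.242) = 126°.

true dip 30°, dip direction 125°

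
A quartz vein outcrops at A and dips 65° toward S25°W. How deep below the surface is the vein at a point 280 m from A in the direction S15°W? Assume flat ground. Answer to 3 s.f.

591 m

The hole lies 10° from the dip direction, so the down-dip offset is 280 × cos 10° = 275.75 m.
Depth = down-dip offset × tan(dip) = 275.75 × tan 65° = 275.75 × 2.1445
Depth = 591.34 m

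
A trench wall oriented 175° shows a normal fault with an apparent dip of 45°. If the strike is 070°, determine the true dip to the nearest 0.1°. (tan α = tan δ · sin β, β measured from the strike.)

46.0°

β = acute angle between strike 070° and section 175° = 75°.
tan δ = tan α / sin β = tan 45° / sin 75° = 1.0000 / 0.9659 = 1.0353
true dip = arctan 1.0353 = 45.99°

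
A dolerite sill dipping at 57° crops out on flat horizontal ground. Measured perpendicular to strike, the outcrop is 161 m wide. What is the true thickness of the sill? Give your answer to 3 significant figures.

True thickness t = w · sin(dip) = 161 × sin 57°
t = 161 × 0.8387 = 135.026 m

135 m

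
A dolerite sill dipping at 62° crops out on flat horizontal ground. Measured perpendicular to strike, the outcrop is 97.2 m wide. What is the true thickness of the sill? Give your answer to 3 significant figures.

85.8 m

True thickness t = w · sin(dip) = 97.2 × sin 62°
t = 97.2 × 0.8829 = 85.823 m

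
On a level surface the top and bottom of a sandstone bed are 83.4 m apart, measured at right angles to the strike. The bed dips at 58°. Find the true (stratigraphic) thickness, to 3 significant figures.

True thickness t = w · sin(dip) = 83.4 × sin 58°
t = 83.4 × 0.8480 = 70.727 m

70.7 m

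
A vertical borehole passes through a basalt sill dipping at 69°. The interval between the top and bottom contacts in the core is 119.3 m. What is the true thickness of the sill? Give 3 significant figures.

42.8 m

True thickness t = h · cos(dip) = 119.3 × cos 69°
t = 119.3 × 0.3584 = 42.753 m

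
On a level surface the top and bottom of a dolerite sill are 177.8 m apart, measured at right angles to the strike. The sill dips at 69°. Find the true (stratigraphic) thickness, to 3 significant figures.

True thickness t = w · sin(dip) = 177.8 × sin 69°
t = 177.8 × 0.9336 = 165.991 m

166 m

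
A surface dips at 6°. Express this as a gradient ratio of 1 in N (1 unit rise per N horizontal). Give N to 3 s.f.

1 : N means tan θ = 1/N, so N = 1/tan 6° = 1/0.1051

1 in 9.51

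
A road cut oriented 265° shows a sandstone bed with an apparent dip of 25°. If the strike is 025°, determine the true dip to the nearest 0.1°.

28.3°

The section is 60° from the strike.
tan δ = tan α / sin β = tan 25° / sin 60° = 0.4663 / 0.8660 = 0.5384
true dip = arctan 0.5384 = 28.30°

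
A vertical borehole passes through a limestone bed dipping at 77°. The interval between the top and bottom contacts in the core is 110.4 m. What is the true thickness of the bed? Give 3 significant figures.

True thickness t = h · cos(dip) = 110.4 × cos 77°
t = 110.4 × 0.2250 = 24.835 m

24.8 m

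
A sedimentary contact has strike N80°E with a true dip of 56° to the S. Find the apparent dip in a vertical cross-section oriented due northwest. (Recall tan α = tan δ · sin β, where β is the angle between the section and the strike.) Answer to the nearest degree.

51°

The section lies 55° from the strike.
tan α = tan 56° × sin 55° = 1.4826 × 0.8192 = 1.2144
α = arctan(1.2144) = 50.53°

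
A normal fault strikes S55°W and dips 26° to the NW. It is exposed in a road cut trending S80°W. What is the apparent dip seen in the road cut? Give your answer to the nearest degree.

Angle between strike (S55°W) and section (S80°W): β = 25°.
tan(apparent dip) = tan 26° · sin 25° = 0.2061
α = arctan(0.2061) = 11.65°

12°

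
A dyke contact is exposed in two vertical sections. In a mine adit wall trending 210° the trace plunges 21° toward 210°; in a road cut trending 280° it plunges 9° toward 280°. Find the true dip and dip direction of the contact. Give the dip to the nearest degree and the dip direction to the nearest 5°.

Each apparent-dip line lies in the plane. As unit vectors (x east, y north, z up), v₁ plunges 21°→210° and v₂ plunges 9°→280°.
Cross product v₁ × v₂ gives the pole to the plane: n ∝ (-0.188, -0.276, 0.866).
tan δ = √(n_x²+n_y²)/n_z = 0.334/0.866, so δ = 21.1°.
Dip direction = atan2(-0.188, -0.276) = 214° (azimuth of n's horizontal projection).

true dip 21°, dip direction 215°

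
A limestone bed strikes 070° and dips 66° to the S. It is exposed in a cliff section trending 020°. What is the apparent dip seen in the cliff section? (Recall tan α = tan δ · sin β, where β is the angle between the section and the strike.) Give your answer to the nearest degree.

60°

The section lies 50° from the strike.
tan α = tan 66° × sin 50° = 2.2460 × 0.7660 = 1.7206
apparent dip = arctan 1.7206 = 59.83°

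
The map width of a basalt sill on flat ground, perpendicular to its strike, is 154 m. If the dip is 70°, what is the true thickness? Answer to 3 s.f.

True thickness t = w · sin(dip) = 154 × sin 70°
t = 154 × 0.9397 = 144.713 m

145 m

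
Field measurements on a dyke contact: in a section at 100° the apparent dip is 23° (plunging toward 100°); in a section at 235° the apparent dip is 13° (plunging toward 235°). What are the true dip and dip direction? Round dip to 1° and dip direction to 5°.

Represent each trace as a vector plunging at its apparent dip toward its trend (east-north-up frame): v₁ = (0.907, -0.160, -0.391), v₂ = (-0.798, -0.559, -0.225).
Cross product v₁ × v₂ gives the pole to the plane: n ∝ (0.182, -0.516, 0.634).
True dip = arccos(n_z / |n|) = arccos(0.7572) = 40.8°.
Dip direction = azimuth of (n_x, n_y) = atan2(0.182, -0.516) = 161°.

true dip 41°, dip direction 160°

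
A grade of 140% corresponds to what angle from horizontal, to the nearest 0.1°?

54.5°

tan θ = 140/100 = 1.4000
θ = arctan(1.4000) = 54.46°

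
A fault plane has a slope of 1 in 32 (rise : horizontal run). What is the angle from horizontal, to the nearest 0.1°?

1.8°

tan θ = 1/32 = 0.0312
θ = arctan(0.0312) = 1.79°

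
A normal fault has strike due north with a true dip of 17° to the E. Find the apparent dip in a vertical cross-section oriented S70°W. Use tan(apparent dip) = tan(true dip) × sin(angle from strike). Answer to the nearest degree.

16°

Angle between strike (due north) and section (S70°W): β = 70°.
tan(apparent dip) = tan 17° · sin 70° = 0.2873
α = arctan(0.2873) = 16.03°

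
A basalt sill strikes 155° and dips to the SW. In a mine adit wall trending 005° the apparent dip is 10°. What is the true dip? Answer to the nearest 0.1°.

19.4°

β = acute angle between strike 155° and section 005° = 30°.
tan δ = tan α / sin β = tan 10° / sin 30° = 0.1763 / 0.5000 = 0.3527
true dip = arctan 0.3527 = 19.43°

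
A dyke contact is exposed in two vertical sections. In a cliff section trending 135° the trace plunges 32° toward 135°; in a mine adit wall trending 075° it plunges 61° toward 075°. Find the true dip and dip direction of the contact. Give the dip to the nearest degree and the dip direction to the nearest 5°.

true dip 61°, dip direction 065°

Each apparent-dip line lies in the plane. As unit vectors (x east, y north, z up), v₁ plunges 32°→135° and v₂ plunges 61°→075°.
n = v₁ × v₂ = (0.591, 0.276, 0.356) (taken with n_z > 0).
True dip = arccos(n_z / |n|) = arccos(0.4791) = 61.4°.
Dip direction = atan2(0.591, 0.276) = 65° (azimuth of n's horizontal projection).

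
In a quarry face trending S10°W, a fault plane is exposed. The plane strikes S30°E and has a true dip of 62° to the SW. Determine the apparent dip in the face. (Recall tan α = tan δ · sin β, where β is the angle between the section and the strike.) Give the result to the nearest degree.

The section lies 40° from the strike.
tan(apparent dip) = tan 62° · sin 40° = 1.2089
α = arctan(1.2089) = 50.40°

50°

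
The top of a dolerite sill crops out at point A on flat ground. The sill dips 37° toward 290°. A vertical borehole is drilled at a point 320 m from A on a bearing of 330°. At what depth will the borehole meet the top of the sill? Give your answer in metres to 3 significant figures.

185 m

The hole lies 40° from the dip direction, so the down-dip offset is 320 × cos 40° = 245.13 m.
Depth = down-dip offset × tan(dip) = 245.13 × tan 37° = 245.13 × 0.7536
Depth = 184.72 m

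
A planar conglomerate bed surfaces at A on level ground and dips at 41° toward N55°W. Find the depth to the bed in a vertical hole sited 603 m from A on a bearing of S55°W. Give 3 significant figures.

179 m

The hole lies 70° from the dip direction, so the down-dip offset is 603 × cos 70° = 206.24 m.
Depth = down-dip offset × tan(dip) = 206.24 × tan 41° = 206.24 × 0.8693
Depth = 179.28 m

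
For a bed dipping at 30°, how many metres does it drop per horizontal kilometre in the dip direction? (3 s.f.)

drop per km = 1000 × tan 30° = 1000 × 0.5774

577 m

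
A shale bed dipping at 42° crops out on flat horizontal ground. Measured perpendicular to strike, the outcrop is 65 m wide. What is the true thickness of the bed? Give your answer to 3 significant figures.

True thickness t = w · sin(dip) = 65 × sin 42°
t = 65 × 0.6691 = 43.493 m

43.5 m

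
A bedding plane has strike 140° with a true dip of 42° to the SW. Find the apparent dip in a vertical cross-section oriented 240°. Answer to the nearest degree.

42°

Angle between strike (140°) and section (240°): β = 80°.
tan α = tan 42° × sin 80° = 0.9004 × 0.9848 = 0.8867
α = arctan(0.8867) = 41.56°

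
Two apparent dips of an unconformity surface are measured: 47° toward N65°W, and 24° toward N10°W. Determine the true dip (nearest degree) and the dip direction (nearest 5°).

Represent each trace as a vector plunging at its apparent dip toward its trend (east-north-up frame): v₁ = (-0.618, 0.288, -0.731), v₂ = (-0.159, 0.900, -0.407).
The plane normal is n = v₁ × v₂ ∝ (-0.541, 0.135, 0.510).
tan δ = √(n_x²+n_y²)/n_z = 0.557/0.510, so δ = 47.5°.
The horizontal component of n points toward azimuth atan2(n_x, n_y) = 284°, the dip direction.

true dip 48°, dip direction 285°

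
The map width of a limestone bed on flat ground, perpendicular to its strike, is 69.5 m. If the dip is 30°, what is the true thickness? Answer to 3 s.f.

True thickness t = w · sin(dip) = 69.5 × sin 30°
t = 69.5 × 0.5000 = 34.750 m

34.7 m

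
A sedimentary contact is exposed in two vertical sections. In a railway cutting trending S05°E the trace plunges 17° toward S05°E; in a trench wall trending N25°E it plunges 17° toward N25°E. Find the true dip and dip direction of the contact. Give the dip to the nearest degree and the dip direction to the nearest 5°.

true dip 50°, dip direction 100°

The two traces are lines in the plane: v₁ = (sin 175°·cos 17°, cos 175°·cos 17°, −sin 17°), v₂ = (sin 25°·cos 17°, cos 25°·cos 17°, −sin 17°).
Cross product v₁ × v₂ gives the pole to the plane: n ∝ (0.532, -0.094, 0.457).
Dip δ = arctan(|n_h|/n_z) = arctan(0.540/0.457) = 49.8°.
Dip direction = atan2(0.532, -0.094) = 100° (azimuth of n's horizontal projection).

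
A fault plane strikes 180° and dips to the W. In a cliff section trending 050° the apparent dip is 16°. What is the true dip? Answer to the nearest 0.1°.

β = acute angle between strike 180° and section 050° = 50°.
tan δ = tan α / sin β = tan 16° / sin 50° = 0.2867 / 0.7660 = 0.3743
δ = arctan(0.3743) = 20.52°

20.5°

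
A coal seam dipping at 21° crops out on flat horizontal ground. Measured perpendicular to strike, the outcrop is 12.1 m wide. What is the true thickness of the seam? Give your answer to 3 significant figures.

4.34 m

True thickness t = w · sin(dip) = 12.1 × sin 21°
t = 12.1 × 0.3584 = 4.336 m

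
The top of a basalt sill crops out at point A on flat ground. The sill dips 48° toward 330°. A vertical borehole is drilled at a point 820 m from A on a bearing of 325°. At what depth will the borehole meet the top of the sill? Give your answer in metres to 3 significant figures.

The hole lies 5° from the dip direction, so the down-dip offset is 820 × cos 5° = 816.88 m.
Depth = down-dip offset × tan(dip) = 816.88 × tan 48° = 816.88 × 1.1106
Depth = 907.24 m

907 m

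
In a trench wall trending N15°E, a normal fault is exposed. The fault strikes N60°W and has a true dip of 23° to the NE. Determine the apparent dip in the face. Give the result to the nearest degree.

Angle between strike (N60°W) and section (N15°E): β = 75°.
tan α = tan 23° × sin 75° = 0.4245 × 0.9659 = 0.4100
apparent dip = arctan 0.4100 = 22.29°

22°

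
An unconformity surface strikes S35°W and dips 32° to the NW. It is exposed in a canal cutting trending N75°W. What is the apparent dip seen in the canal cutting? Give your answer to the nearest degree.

The section lies 70° from the strike.
tan α = tan 32° × sin 70° = 0.6249 × 0.9397 = 0.5872
apparent dip = arctan 0.5872 = 30.42°

30°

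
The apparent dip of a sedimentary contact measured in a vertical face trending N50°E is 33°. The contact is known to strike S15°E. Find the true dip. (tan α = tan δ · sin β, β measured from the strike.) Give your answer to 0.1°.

The section is 65° from the strike.
tan(true dip) = tan 33° / sin 65° = 0.7165
true dip = arctan 0.7165 = 35.62°

35.6°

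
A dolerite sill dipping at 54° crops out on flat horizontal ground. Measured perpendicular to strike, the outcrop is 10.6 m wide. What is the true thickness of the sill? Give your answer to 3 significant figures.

True thickness t = w · sin(dip) = 10.6 × sin 54°
t = 10.6 × 0.8090 = 8.576 m

8.58 m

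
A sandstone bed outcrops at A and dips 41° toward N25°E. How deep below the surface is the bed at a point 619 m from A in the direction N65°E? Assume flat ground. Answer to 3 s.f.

412 m

The hole lies 40° from the dip direction, so the down-dip offset is 619 × cos 40° = 474.18 m.
Depth = down-dip offset × tan(dip) = 474.18 × tan 41° = 474.18 × 0.8693
Depth = 412.20 m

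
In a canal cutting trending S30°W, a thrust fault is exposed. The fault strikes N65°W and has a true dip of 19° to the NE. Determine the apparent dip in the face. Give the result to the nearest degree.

The strike is N65°W and the section trends S30°W; the acute angle between them is β = 85°.
tan(apparent dip) = tan 19° · sin 85° = 0.3430
apparent dip = arctan 0.3430 = 18.93°

19°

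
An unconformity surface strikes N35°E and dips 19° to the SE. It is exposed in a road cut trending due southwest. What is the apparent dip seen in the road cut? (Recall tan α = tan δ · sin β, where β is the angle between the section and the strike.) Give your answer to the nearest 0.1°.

3.4°

The strike is N35°E and the section trends due southwest; the acute angle between them is β = 10°.
tan α = tan 19° × sin 10° = 0.3443 × 0.1736 = 0.0598
α = arctan(0.0598) = 3.42°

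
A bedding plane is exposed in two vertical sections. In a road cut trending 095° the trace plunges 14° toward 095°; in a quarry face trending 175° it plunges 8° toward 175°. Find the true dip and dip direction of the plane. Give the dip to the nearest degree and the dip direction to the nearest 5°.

Each apparent-dip line lies in the plane. As unit vectors (x east, y north, z up), v₁ plunges 14°→095° and v₂ plunges 8°→175°.
The plane normal is n = v₁ × v₂ ∝ (0.227, -0.114, 0.946).
tan δ = √(n_x²+n_y²)/n_z = 0.254/0.946, so δ = 15.0°.
Dip direction = atan2(0.227, -0.114) = 117° (azimuth of n's horizontal projection).

true dip 15°, dip direction 115°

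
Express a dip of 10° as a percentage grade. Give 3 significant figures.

grade % = 100 × tan 10° = 100 × 0.1763

17.6%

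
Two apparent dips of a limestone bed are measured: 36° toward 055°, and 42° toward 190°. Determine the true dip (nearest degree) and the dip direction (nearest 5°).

true dip 65°, dip direction 125°

Each apparent-dip line lies in the plane. As unit vectors (x east, y north, z up), v₁ plunges 36°→055° and v₂ plunges 42°→190°.
The plane normal is n = v₁ × v₂ ∝ (0.741, -0.519, 0.425).
tan δ = √(n_x²+n_y²)/n_z = 0.905/0.425, so δ = 64.8°.
Dip direction = azimuth of (n_x, n_y) = atan2(0.741, -0.519) = 125°.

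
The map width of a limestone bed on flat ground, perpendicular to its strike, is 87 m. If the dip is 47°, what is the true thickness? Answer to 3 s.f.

63.6 m

True thickness t = w · sin(dip) = 87 × sin 47°
t = 87 × 0.7314 = 63.628 m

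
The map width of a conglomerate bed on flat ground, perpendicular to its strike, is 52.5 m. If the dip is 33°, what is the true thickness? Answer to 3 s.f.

True thickness t = w · sin(dip) = 52.5 × sin 33°
t = 52.5 × 0.5446 = 28.594 m

28.6 m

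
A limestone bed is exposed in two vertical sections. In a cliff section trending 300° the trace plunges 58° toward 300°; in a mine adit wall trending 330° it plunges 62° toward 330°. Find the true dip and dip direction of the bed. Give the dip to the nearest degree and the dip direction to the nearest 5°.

Represent each trace as a vector plunging at its apparent dip toward its trend (east-north-up frame): v₁ = (-0.459, 0.265, -0.848), v₂ = (-0.235, 0.407, -0.883).
n = v₁ × v₂ = (-0.111, 0.206, 0.124) (taken with n_z > 0).
True dip = arccos(n_z / |n|) = arccos(0.4693) = 62.0°.
Dip direction = azimuth of (n_x, n_y) = atan2(-0.111, 0.206) = 332°.

true dip 62°, dip direction 330°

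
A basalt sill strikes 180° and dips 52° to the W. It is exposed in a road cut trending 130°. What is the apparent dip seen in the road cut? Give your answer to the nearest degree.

The section lies 50° from the strike.
tan(apparent dip) = tan 52° · sin 50° = 0.9805
apparent dip = arctan 0.9805 = 44.44°

44°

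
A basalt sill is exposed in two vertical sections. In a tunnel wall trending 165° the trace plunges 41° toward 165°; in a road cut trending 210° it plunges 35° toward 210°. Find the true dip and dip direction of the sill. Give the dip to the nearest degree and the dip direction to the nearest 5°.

true dip 41°, dip direction 175°

The two traces are lines in the plane: v₁ = (sin 165°·cos 41°, cos 165°·cos 41°, −sin 41°), v₂ = (sin 210°·cos 35°, cos 210°·cos 35°, −sin 35°).
The plane normal is n = v₁ × v₂ ∝ (0.047, -0.381, 0.437).
Dip δ = arctan(|n_h|/n_z) = arctan(0.384/0.437) = 41.3°.
Dip direction = azimuth of (n_x, n_y) = atan2(0.047, -0.381) = 173°.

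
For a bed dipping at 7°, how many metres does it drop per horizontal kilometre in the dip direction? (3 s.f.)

123 m

drop per km = 1000 × tan 7° = 1000 × 0.1228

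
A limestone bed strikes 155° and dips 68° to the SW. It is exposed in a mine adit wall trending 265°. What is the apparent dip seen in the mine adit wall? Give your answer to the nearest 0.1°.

Angle between strike (155°) and section (265°): β = 70°.
tan α = tan 68° × sin 70° = 2.4751 × 0.9397 = 2.3258
α = arctan(2.3258) = 66.73°

66.7°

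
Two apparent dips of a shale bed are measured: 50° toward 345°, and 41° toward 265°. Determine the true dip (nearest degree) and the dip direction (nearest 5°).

The two traces are lines in the plane: v₁ = (sin 345°·cos 50°, cos 345°·cos 50°, −sin 50°), v₂ = (sin 265°·cos 41°, cos 265°·cos 41°, −sin 41°).
n = v₁ × v₂ = (-0.458, 0.467, 0.478) (taken with n_z > 0).
tan δ = √(n_x²+n_y²)/n_z = 0.654/0.478, so δ = 53.8°.
Dip direction = azimuth of (n_x, n_y) = atan2(-0.458, 0.467) = 316°.

true dip 54°, dip direction 315°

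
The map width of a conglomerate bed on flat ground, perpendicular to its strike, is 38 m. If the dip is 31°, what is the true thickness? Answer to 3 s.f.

True thickness t = w · sin(dip) = 38 × sin 31°
t = 38 × 0.5150 = 19.571 m

19.6 m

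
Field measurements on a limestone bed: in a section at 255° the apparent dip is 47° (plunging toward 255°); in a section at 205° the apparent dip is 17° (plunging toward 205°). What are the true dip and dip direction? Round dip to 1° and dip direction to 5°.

true dip 50°, dip direction 280°

Each apparent-dip line lies in the plane. As unit vectors (x east, y north, z up), v₁ plunges 47°→255° and v₂ plunges 17°→205°.
n = v₁ × v₂ = (-0.582, 0.103, 0.500) (taken with n_z > 0).
True dip = arccos(n_z / |n|) = arccos(0.6454) = 49.8°.
Dip direction = azimuth of (n_x, n_y) = atan2(-0.582, 0.103) = 280°.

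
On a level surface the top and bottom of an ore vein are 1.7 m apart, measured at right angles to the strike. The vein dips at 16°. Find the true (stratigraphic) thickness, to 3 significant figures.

True thickness t = w · sin(dip) = 1.7 × sin 16°
t = 1.7 × 0.2756 = 0.469 m

0.469 m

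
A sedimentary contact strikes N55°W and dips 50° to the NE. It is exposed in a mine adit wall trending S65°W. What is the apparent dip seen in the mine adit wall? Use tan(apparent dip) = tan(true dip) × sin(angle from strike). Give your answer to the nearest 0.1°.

The strike is N55°W and the section trends S65°W; the acute angle between them is β = 60°.
tan α = tan 50° × sin 60° = 1.1918 × 0.8660 = 1.0321
apparent dip = arctan 1.0321 = 45.90°

45.9°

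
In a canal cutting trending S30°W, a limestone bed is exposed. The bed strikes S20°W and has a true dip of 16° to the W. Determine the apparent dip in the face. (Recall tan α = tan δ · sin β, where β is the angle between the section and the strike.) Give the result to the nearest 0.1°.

2.9°

The strike is S20°W and the section trends S30°W; the acute angle between them is β = 10°.
tan α = tan 16° × sin 10° = 0.2867 × 0.1736 = 0.0498
α = arctan(0.0498) = 2.85°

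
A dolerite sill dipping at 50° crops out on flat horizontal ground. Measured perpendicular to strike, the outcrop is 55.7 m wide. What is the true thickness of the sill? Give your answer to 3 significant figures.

42.7 m

True thickness t = w · sin(dip) = 55.7 × sin 50°
t = 55.7 × 0.7660 = 42.669 m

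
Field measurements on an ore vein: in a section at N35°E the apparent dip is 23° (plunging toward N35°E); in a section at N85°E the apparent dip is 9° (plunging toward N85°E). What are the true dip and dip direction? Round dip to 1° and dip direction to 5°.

The two traces are lines in the plane: v₁ = (sin 35°·cos 23°, cos 35°·cos 23°, −sin 23°), v₂ = (sin 85°·cos 9°, cos 85°·cos 9°, −sin 9°).
Cross product v₁ × v₂ gives the pole to the plane: n ∝ (0.084, 0.302, 0.696).
True dip = arccos(n_z / |n|) = arccos(0.9119) = 24.2°.
Dip direction = azimuth of (n_x, n_y) = atan2(0.084, 0.302) = 16°.

true dip 24°, dip direction 015°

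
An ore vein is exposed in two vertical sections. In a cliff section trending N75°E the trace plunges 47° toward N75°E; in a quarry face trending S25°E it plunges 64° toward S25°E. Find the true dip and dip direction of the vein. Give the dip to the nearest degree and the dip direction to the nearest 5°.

true dip 65°, dip direction 135°

Each apparent-dip line lies in the plane. As unit vectors (x east, y north, z up), v₁ plunges 47°→N75°E and v₂ plunges 64°→S25°E.
The plane normal is n = v₁ × v₂ ∝ (0.449, -0.457, 0.294).
tan δ = √(n_x²+n_y²)/n_z = 0.641/0.294, so δ = 65.3°.
Dip direction = atan2(0.449, -0.457) = 135° (azimuth of n's horizontal projection).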